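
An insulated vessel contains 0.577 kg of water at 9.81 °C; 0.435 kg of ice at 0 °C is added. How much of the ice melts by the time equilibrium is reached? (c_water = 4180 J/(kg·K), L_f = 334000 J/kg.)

Water can give up m c ΔT = 0.577×4180×9.81 = 23660 J before reaching 0 °C.
Melting all 0.435 kg of ice would need 0.435×334000 = 145290 J.
23660 J < 145290 J, so only part of the ice melts and the system sits at 0 °C.
m_melted×334000 = 23660  ⇒  m_melted ≈ 0.07084 kg.

m_melted ≈ 0.0708 kg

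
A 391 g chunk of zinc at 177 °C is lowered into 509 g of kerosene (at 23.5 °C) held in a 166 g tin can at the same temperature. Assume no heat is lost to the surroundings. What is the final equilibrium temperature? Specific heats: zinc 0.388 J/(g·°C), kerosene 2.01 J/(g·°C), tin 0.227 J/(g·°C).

Let T be the final temperature. ΣQ_i = 0:
391×0.388×(T − 177) + 509×2.01×(T − 23.5) + 166×0.227×(T − 23.5) = 0
(151.71 + 1023.1 + 37.68) T = 151.71×177 + 1023.1×23.5 + 37.68×23.5
T = 51780 / 1212.5 = 42.7 °C

T_f ≈ 42.7 °C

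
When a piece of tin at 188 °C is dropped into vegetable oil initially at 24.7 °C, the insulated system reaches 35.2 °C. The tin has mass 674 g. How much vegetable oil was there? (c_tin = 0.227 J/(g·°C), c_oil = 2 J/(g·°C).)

m ≈ 1110 g

Energy conservation, ΣQ = 0:
674·0.227·(35.2 − 188) + m·2·(35.2 − 24.7) = 0
21 m = 23378
m = 23378/21 ≈ 1113 g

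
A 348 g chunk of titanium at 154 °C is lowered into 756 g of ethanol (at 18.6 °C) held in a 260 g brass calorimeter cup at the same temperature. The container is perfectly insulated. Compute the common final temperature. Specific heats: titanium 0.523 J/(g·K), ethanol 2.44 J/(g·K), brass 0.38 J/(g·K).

T_f is the heat-capacity-weighted average of the initial temperatures:
T_f = (182·154 + 1844.6·18.6 + 98.8·18.6) / (182 + 1844.6 + 98.8)
    = 64177 / 2125.4 ≈ 30.19 °C

T_f ≈ 30.2 °C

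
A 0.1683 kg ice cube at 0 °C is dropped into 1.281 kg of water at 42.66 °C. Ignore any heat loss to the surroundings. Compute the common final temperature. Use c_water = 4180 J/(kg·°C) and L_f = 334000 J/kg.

Energy balance with sensible and latent terms:
fusion: m_ice L_f = 0.1683×334000 = 56212; warm the meltwater: 703.49 T; water cools: 1.281×4180×(T − 42.66) = 5354.6(T − 42.66)
6058.1 T = 228426 − 56212 = 172214
T ≈ 28.43 °C. Since T > 0 °C, the all-ice-melts assumption holds.

T_f ≈ 28.4 °C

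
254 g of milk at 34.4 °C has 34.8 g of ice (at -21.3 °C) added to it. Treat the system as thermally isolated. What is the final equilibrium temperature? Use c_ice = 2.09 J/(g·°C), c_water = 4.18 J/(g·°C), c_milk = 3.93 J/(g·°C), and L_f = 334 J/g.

T_f ≈ 18.5 °C

Energy balance with sensible and latent terms:
warm ice to 0 °C: 34.8×2.09×(0 − (-21.3)) = 1549.2; latent heat to melt: 34.8×334 = 11623; meltwater 0→T: 34.8×4.18×T = 145.46 T; milk cools: 254×3.93×(T − 34.4) = 998.22(T − 34.4)
1143.7 T = 34339 − 13172 = 21166
T ≈ 18.51 °C. Since T > 0 °C, the all-ice-melts assumption holds.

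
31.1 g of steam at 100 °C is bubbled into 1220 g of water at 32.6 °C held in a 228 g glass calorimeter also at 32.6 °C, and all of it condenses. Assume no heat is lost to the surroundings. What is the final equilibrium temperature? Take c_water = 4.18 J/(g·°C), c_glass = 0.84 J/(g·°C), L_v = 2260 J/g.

T_f ≈ 47.2 °C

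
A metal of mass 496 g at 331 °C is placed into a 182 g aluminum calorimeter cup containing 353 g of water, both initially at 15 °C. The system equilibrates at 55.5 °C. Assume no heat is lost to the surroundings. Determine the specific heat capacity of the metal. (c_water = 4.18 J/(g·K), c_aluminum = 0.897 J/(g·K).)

Taking heat into each body as positive, Σ m c ΔT = 0:
496×c×(55.5 − 331) + 353×4.18×(55.5 − 15) + 182×0.897×(55.5 − 15) = 0
-136648 c = -66371
c = -66371/-136648 ≈ 0.4857 J/(g·K)

c ≈ 0.486 J/(g·K)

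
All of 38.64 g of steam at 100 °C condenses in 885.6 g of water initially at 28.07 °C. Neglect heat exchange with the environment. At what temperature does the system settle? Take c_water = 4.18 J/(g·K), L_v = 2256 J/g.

T_f ≈ 53.6 °C

Taking heat into each body as positive, Σ m c ΔT = 0:
condense steam: −38.64·2256 = −87172
  condensate cools 100→T: 38.64·4.18·(T − 100) = 161.52(T − 100)
  original water: 3701.8(T − 28.07)
3863.3 T = 87172 + 16152 + 103910 = 207233
T ≈ 53.64 °C (< 100 °C, so full condensation is consistent).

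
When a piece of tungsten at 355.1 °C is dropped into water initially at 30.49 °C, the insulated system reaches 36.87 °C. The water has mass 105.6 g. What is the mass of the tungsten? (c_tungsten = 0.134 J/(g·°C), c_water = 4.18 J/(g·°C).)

Setting the total heat transfer to zero:
m×0.134×(36.87 − 355.1) + 105.6×4.18×(36.87 − 30.49) = 0
-42.64 m = -2816.2
m = -2816.2/-42.64 ≈ 66.04 g

m ≈ 66 g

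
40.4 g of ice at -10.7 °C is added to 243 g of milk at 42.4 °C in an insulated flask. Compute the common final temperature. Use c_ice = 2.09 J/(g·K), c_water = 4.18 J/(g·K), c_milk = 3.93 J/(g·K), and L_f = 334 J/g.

T_f ≈ 23.2 °C

Sum of m c ΔT and latent-heat terms is zero:
warm ice to 0 °C: 40.4·2.09·(0 − (-10.7)) = 903.47; latent heat to melt: 40.4·334 = 13494; warm the meltwater: 168.87 T; milk cools: 243·3.93·(T − 42.4) = 954.99(T − 42.4)
1123.9 T = 40492 − 14397 = 26095
T ≈ 23.22 °C (positive, so assuming full melt was valid).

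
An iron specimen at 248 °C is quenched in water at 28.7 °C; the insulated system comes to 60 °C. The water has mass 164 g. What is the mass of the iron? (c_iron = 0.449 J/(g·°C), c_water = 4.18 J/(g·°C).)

m ≈ 254 g

|Q_iron| = |Q_water|:
m×0.449×(248 − 60) = 164×4.18×(60 − 28.7)
84.41 m = 21457  ⇒  m ≈ 254.2 g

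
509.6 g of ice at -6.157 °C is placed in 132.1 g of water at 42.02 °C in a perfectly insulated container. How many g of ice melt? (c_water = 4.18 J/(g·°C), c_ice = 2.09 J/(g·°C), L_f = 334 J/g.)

Heat available from the water dropping to 0 °C: 132.1·4.18·42.02 = 23203 J.
Warming the ice to 0 °C takes 509.6·2.09·6.157 = 6557.6 J, leaving 16645 J for melting.
Melting all 509.6 g of ice would need 509.6·334 = 170206 J.
16645 J < 170206 J, so only part of the ice melts and the system sits at 0 °C.
Mass melted = 16645/334 ≈ 49.84 g.

m_melted ≈ 49.8 g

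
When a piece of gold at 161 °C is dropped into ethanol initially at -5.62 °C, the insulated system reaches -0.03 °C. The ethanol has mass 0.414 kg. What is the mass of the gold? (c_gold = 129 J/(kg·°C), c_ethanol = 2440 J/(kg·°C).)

m ≈ 0.272 kg

Heat lost by the gold = heat gained by the ethanol:
m×129×(161 − -0.03) = 0.414×2440×(-0.03 − (-5.62))
20773 m = 5646.8  ⇒  m ≈ 0.2718 kg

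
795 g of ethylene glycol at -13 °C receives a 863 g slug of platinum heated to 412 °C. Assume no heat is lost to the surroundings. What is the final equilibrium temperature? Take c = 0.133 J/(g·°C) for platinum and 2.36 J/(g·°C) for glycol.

T_f ≈ 11.5 °C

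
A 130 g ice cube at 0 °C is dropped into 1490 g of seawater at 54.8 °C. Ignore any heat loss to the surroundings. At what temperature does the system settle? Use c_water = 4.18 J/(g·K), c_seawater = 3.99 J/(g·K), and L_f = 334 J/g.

T_f ≈ 43.5 °C

Energy conservation, ΣQ = 0:
latent heat to melt: 130·334 = 43420; meltwater 0→T: 130·4.18·T = 543.4 T; seawater cools: 1490·3.99·(T − 54.8) = 5945.1(T − 54.8)
6488.5 T = 325791 − 43420 = 282371
T ≈ 43.52 °C (positive, so assuming full melt was valid).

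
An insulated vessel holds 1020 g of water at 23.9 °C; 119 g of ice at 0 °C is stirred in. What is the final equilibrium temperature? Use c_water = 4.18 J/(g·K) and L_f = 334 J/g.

T_f ≈ 13.1 °C

Conservation of energy gives ΣQ = 0:
fusion: m_ice L_f = 119×334 = 39746
  warm the meltwater: 497.42 T
  water cools: 1020×4.18×(T − 23.9) = 4263.6(T − 23.9)
4761 T = 101900 − 39746 = 62154
T ≈ 13.05 °C (positive, so assuming full melt was valid).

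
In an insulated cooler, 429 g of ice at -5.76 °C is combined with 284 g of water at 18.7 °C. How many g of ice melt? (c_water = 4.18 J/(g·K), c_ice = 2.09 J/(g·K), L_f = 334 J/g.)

m_melted ≈ 51 g

Water can give up m c ΔT = 284·4.18·18.7 = 22199 J before reaching 0 °C.
Of that, 429·2.09·5.76 = 5164.5 J goes to bring the ice to 0 °C, leaving 17035 J.
Melting all 429 g of ice would need 429·334 = 143286 J.
That's not enough to melt it all — equilibrium is at 0 °C with ice remaining.
m_melt = 17035 / L_f = 51 g.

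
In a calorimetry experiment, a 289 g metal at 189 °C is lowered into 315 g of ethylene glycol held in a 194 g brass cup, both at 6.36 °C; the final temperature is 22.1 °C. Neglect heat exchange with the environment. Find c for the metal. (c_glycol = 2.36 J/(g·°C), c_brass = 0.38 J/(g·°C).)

c ≈ 0.267 J/(g·°C)

Energy conservation, ΣQ = 0:
289×c×(22.1 − 189) + 315×2.36×(22.1 − 6.36) + 194×0.38×(22.1 − 6.36) = 0
-48234 c = -12861
c = -12861/-48234 ≈ 0.2666 J/(g·°C)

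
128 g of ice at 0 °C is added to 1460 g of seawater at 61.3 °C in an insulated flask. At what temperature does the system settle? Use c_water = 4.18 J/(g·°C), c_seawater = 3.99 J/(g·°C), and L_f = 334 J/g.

T_f ≈ 49.4 °C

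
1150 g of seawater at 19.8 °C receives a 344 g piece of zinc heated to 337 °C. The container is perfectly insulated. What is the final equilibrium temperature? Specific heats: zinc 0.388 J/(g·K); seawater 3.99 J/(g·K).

Set heat shed by the hot body equal to heat absorbed by the cold body:
344×0.388×(337 − T) = 1150×3.99×(T − 19.8)
133.47(337 − T) = 4588.5(T − 19.8)
4722 T = 135832  ⇒  T ≈ 28.77 °C

T_f ≈ 28.8 °C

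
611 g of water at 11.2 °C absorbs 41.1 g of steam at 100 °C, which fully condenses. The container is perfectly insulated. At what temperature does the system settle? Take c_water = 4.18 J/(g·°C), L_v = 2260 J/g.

Conservation of energy gives ΣQ = 0:
latent heat released on condensation: 41.1×2260 = 92886
  condensate cools 100→T: 41.1×4.18×(T − 100) = 171.8(T − 100)
  original water: 2554(T − 11.2)
2725.8 T = 92886 + 17180 + 28605 = 138670
T ≈ 50.87 °C — below 100 °C, confirming all the steam condensed.

T_f ≈ 50.9 °C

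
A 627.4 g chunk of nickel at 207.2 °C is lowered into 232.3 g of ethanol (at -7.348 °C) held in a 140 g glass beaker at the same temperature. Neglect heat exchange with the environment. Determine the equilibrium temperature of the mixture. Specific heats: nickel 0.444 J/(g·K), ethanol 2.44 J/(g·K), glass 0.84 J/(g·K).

T_f ≈ 54.7 °C

Taking heat into each body as positive, Σ m c ΔT = 0:
627.4×0.444×(T − 207.2) + 232.3×2.44×(T − (-7.348)) + 140×0.84×(T − (-7.348)) = 0
278.57(T − 207.2) + 566.81(T − (-7.348)) + 117.6(T − (-7.348)) = 0
(278.57 + 566.81 + 117.6) T = 278.57×207.2 + 566.81×(-7.348) + 117.6×(-7.348)
T ≈ 54.72 °C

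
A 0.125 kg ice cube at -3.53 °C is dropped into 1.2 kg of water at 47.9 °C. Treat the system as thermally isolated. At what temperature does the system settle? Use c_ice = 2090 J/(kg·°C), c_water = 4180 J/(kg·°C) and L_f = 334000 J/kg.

Setting the total heat transfer to zero:
warm ice to 0 °C: 0.125·2090·(0 − (-3.53)) = 922.21
  latent heat to melt: 0.125·334000 = 41750
  warm the meltwater: 522.5 T
  water cools: 1.2·4180·(T − 47.9) = 5016(T − 47.9)
5538.5 T = 240266 − 42672 = 197594
T ≈ 35.68 °C (positive, so assuming full melt was valid).

T_f ≈ 35.7 °C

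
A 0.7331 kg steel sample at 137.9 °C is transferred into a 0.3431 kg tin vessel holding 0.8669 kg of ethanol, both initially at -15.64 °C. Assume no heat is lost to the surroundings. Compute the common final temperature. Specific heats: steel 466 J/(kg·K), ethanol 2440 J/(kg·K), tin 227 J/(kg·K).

Taking heat into each body as positive, Σ m c ΔT = 0:
0.7331·466·(T − 137.9) + 0.8669·2440·(T − (-15.64)) + 0.3431·227·(T − (-15.64)) = 0
(341.62 + 2115.2 + 77.88) T = 341.62·137.9 + 2115.2·(-15.64) + 77.88·(-15.64)
T = 12810 / 2534.7 = 5.05 °C

T_f ≈ 5.1 °C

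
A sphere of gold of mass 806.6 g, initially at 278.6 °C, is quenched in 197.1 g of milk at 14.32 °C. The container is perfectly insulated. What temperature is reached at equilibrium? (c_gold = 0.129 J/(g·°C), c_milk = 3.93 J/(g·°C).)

Heat gained plus heat lost sum to zero:
806.6*0.129*(T − 278.6) + 197.1*3.93*(T − 14.32) = 0
878.65 T = 40081
T ≈ 45.62 °C

T_f ≈ 45.6 °C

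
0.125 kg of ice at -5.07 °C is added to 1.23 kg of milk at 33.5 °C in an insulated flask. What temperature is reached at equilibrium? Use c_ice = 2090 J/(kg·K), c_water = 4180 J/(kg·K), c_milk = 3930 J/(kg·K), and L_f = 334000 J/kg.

T_f ≈ 22.2 °C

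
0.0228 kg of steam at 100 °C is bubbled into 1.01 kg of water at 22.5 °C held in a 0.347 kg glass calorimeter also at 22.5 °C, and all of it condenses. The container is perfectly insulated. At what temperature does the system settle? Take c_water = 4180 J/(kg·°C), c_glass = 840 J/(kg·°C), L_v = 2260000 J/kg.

T_f ≈ 35.3 °C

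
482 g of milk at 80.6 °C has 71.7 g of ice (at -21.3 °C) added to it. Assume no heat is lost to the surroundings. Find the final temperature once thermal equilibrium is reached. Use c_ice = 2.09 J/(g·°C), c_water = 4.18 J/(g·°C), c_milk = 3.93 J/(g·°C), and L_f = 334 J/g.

Heat gained plus heat lost sum to zero:
ice -21.3→0 °C: 71.7×2.09×21.3 = 3191.9
  latent heat to melt: 71.7×334 = 23948
  warm the meltwater: 299.71 T
  milk: 1894.3(T − 80.6)
2194 T = 152677 − 27140 = 125538
T ≈ 57.22 °C — above 0 °C, consistent with complete melting.

T_f ≈ 57.2 °C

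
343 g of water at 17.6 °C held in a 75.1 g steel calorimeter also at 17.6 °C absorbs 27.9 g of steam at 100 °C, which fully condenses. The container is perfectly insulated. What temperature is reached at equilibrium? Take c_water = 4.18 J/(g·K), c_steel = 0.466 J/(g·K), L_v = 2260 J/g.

Energy balance with sensible and latent terms:
condense steam: −27.9×2260 = −63054; condensate cools 100→T: 27.9×4.18×(T − 100) = 116.62(T − 100); original water: 1433.7(T − 17.6); cup: 35(T − 17.6)
1585.4 T = 63054 + 11662 + 25850 = 100566
T ≈ 63.43 °C — below 100 °C, confirming all the steam condensed.

T_f ≈ 63.4 °C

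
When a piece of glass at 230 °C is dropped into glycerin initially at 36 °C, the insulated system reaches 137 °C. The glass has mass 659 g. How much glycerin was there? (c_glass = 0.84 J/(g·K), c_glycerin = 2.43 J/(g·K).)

m ≈ 210 g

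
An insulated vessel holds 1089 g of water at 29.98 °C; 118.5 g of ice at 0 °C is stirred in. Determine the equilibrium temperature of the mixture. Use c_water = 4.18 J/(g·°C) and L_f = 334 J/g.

T_f ≈ 19.2 °C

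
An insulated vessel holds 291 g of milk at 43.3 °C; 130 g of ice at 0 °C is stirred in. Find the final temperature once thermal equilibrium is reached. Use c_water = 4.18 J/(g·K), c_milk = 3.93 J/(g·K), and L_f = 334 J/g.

T_f ≈ 3.6 °C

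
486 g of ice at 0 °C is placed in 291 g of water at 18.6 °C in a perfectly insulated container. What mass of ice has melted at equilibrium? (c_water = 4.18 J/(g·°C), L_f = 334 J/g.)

Cooling the water to 0 °C releases 291×4.18×18.6 = 22625 J.
Melting all 486 g of ice would need 486×334 = 162324 J.
That's not enough to melt it all — equilibrium is at 0 °C with ice remaining.
m_melt = 22625 / L_f = 67.74 g.

m_melted ≈ 67.7 g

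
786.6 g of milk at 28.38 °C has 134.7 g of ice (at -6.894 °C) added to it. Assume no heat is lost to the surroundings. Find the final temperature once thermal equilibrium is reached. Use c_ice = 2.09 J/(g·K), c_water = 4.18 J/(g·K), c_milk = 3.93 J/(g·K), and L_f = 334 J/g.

T_f ≈ 11.2 °C

Taking heat into each body as positive, Σ m c ΔT = 0:
warm ice to 0 °C: 134.7·2.09·(0 − (-6.894)) = 1940.8; latent heat to melt: 134.7·334 = 44990; warm the meltwater: 563.05 T; milk cools: 786.6·3.93·(T − 28.38) = 3091.3(T − 28.38)
3654.4 T = 87732 − 46931 = 40802
T ≈ 11.17 °C (positive, so assuming full melt was valid).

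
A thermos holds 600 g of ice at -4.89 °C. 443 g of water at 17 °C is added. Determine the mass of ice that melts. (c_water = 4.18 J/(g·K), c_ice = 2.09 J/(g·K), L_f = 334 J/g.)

Heat available from the water dropping to 0 °C: 443·4.18·17 = 31480 J.
Of that, 600·2.09·4.89 = 6132.1 J goes to bring the ice to 0 °C, leaving 25348 J.
To melt every bit of ice: 600·334 = 200400 J.
That's not enough to melt it all — equilibrium is at 0 °C with ice remaining.
m_melt = 25348 / L_f = 75.89 g.

m_melted ≈ 75.9 g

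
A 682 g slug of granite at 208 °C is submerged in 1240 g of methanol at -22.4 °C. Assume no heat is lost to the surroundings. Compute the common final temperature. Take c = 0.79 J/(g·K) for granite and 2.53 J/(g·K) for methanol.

T_f ≈ 11.4 °C

T_f is the heat-capacity-weighted average of the initial temperatures:
T_f = (538.78*208 + 3137.2*(-22.4)) / (538.78 + 3137.2)
    = 41793 / 3676 ≈ 11.37 °C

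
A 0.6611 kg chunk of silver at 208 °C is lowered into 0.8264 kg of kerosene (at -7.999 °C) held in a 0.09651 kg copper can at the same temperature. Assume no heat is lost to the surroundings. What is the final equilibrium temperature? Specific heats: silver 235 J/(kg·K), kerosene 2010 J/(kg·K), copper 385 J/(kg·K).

Taking heat into each body as positive, Σ m c ΔT = 0:
0.6611×235×(T − 208) + 0.8264×2010×(T − (-7.999)) + 0.09651×385×(T − (-7.999)) = 0
1853.6 T = 18731
T ≈ 10.11 °C

T_f ≈ 10.1 °C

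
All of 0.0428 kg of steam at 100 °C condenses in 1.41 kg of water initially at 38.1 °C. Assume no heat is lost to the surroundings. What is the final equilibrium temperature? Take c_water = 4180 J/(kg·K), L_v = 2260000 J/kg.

Energy balance with sensible and latent terms:
condense steam: −0.0428·2260000 = −96728
  condensed water 100 °C→T: 178.9(T − 100)
  water warms: 1.41·4180·(T − 38.1) = 5893.8(T − 38.1)
6072.7 T = 96728 + 17890 + 224554 = 339172
T ≈ 55.85 °C — below 100 °C, confirming all the steam condensed.

T_f ≈ 55.9 °C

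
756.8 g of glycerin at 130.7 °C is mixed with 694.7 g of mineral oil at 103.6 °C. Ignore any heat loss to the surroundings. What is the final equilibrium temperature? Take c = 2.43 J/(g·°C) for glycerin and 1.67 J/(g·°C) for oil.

Conservation of energy gives ΣQ = 0:
756.8*2.43*(T − 130.7) + 694.7*1.67*(T − 103.6) = 0
1839(T − 130.7) + 1160.1(T − 103.6) = 0
(1839 + 1160.1) T = 1839*130.7 + 1160.1*103.6
T ≈ 120.22 °C

T_f ≈ 120.2 °C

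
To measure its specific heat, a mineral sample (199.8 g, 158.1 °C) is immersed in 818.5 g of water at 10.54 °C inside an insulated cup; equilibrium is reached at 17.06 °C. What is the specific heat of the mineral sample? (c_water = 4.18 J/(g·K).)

c ≈ 0.792 J/(g·K)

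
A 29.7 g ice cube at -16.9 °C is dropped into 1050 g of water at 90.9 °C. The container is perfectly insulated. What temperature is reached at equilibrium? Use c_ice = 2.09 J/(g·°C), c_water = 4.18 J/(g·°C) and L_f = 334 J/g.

Energy conservation, ΣQ = 0:
warm ice to 0 °C: 29.7×2.09×(0 − (-16.9)) = 1049; latent heat to melt: 29.7×334 = 9919.8; warm the meltwater: 124.15 T; water cools: 1050×4.18×(T − 90.9) = 4389(T − 90.9)
4513.1 T = 398960 − 10969 = 387991
T ≈ 85.97 °C — above 0 °C, consistent with complete melting.

T_f ≈ 86.0 °C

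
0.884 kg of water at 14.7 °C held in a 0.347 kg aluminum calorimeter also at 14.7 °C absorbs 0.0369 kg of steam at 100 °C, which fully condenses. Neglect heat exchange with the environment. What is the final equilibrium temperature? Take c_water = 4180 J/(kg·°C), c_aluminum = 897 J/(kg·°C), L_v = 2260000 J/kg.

T_f ≈ 37.9 °C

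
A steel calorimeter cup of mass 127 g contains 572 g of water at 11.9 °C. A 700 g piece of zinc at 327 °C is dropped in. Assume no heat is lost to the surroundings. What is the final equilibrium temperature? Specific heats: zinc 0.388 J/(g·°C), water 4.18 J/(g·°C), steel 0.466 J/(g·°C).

T_f ≈ 43.3 °C

Energy conservation, ΣQ = 0:
700*0.388*(T − 327) + 572*4.18*(T − 11.9) + 127*0.466*(T − 11.9) = 0
271.6(T − 327) + 2391(T − 11.9) + 59.18(T − 11.9) = 0
2721.7 T = 117970
T = 117970 / 2721.7 = 43.3 °C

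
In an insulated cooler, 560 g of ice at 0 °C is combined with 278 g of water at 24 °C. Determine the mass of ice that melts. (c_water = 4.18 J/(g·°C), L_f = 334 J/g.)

m_melted ≈ 83.5 g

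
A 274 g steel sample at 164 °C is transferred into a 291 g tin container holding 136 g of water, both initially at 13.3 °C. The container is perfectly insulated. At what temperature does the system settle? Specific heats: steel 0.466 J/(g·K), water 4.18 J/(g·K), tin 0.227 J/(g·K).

Heat gained plus heat lost sum to zero:
274·0.466·(T − 164) + 136·4.18·(T − 13.3) + 291·0.227·(T − 13.3) = 0
(127.68 + 568.48 + 66.06) T = 127.68·164 + 568.48·13.3 + 66.06·13.3
T = 29380/762.22 ≈ 38.54 °C

T_f ≈ 38.5 °C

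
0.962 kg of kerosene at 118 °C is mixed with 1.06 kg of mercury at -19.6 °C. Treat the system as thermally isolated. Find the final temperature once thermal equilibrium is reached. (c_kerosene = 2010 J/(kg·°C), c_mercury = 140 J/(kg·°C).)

Let T be the final temperature. ΣQ_i = 0:
0.962*2010*(T − 118) + 1.06*140*(T − (-19.6)) = 0
1933.6(T − 118) + 148.4(T − (-19.6)) = 0
2082 T = 225259
T = 225259/2082 ≈ 108.19 °C

T_f ≈ 108.2 °C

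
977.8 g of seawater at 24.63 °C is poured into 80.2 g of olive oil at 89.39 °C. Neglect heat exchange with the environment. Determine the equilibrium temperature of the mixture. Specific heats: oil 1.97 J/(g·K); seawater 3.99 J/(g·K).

T_f ≈ 27.2 °C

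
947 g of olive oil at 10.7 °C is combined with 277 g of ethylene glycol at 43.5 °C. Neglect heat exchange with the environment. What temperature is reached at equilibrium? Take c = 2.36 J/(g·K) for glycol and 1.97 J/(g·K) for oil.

Taking heat into each body as positive, Σ m c ΔT = 0:
277×2.36×(T − 43.5) + 947×1.97×(T − 10.7) = 0
(653.72 + 1865.6) T = 653.72×43.5 + 1865.6×10.7
T ≈ 19.21 °C

T_f ≈ 19.2 °C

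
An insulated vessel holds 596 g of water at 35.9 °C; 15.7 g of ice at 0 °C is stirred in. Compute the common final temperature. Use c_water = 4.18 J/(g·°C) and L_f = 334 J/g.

T_f ≈ 32.9 °C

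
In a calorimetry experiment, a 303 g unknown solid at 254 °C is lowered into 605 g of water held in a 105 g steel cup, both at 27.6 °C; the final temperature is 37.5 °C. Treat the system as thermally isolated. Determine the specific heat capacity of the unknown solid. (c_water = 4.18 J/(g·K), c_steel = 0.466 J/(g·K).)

c ≈ 0.389 J/(g·K)

Net heat exchanged in the isolated system is zero:
303×c×(37.5 − 254) + 605×4.18×(37.5 − 27.6) + 105×0.466×(37.5 − 27.6) = 0
-65600 c = -25521
c = -25521/-65600 ≈ 0.389 J/(g·K)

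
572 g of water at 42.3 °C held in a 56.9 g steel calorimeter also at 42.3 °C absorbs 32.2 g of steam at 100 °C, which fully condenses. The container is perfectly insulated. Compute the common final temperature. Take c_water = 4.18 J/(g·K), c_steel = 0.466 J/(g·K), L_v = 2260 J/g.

T_f ≈ 73.9 °C

Energy balance with sensible and latent terms:
condense steam: −32.2×2260 = −72772
  condensed water 100 °C→T: 134.6(T − 100)
  original water: 2391(T − 42.3)
  steel cup: 56.9×0.466×(T − 42.3) = 26.52(T − 42.3)
2552.1 T = 72772 + 13460 + 102259 = 188491
T ≈ 73.86 °C (< 100 °C, so full condensation is consistent).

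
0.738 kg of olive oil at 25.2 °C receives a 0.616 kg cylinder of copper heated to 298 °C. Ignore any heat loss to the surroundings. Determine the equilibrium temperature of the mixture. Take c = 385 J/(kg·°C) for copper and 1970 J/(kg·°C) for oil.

T_f ≈ 63.5 °C

Heat lost by the copper equals heat gained by the oil:
0.616×385×(298 − T) = 0.738×1970×(T − 25.2)
237.16(298 − T) = 1453.9(T − 25.2)
1691 T = 107311  ⇒  T ≈ 63.46 °C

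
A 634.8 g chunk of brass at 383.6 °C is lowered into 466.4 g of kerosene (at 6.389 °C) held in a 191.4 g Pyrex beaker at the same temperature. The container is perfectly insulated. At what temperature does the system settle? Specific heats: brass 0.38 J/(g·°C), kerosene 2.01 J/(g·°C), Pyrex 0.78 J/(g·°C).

T_f = Σ m_i c_i T_i / Σ m_i c_i:
T_f = (241.22*383.6 + 937.46*6.389 + 149.29*6.389) / (241.22 + 937.46 + 149.29)
    = 99477 / 1328 ≈ 74.91 °C

T_f ≈ 74.9 °C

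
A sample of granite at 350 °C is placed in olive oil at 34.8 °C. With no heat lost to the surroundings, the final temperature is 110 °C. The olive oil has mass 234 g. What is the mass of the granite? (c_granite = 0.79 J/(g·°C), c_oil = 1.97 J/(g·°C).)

m ≈ 183 g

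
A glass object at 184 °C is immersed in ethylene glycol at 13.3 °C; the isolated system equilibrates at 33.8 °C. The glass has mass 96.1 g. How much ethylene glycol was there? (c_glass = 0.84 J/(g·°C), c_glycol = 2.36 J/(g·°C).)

|Q_glass| = |Q_glycol|:
96.1·0.84·(184 − 33.8) = m·2.36·(33.8 − 13.3)
48.38 m = 12125  ⇒  m ≈ 250.6 g

m ≈ 251 g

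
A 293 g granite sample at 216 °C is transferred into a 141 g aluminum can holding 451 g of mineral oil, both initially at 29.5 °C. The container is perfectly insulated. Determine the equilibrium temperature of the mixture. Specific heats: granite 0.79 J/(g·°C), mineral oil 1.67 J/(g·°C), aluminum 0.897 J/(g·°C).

Net heat exchanged in the isolated system is zero:
293*0.79*(T − 216) + 451*1.67*(T − 29.5) + 141*0.897*(T − 29.5) = 0
1111.1 T = 75947
T ≈ 68.35 °C

T_f ≈ 68.4 °C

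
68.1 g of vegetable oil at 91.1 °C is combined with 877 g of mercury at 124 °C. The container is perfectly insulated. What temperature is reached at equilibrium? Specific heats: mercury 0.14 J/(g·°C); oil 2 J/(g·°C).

T_f ≈ 106.7 °C

Setting the total heat transfer to zero:
877·0.14·(T − 124) + 68.1·2·(T − 91.1) = 0
(122.78 + 136.2) T = 122.78·124 + 136.2·91.1
T ≈ 106.70 °C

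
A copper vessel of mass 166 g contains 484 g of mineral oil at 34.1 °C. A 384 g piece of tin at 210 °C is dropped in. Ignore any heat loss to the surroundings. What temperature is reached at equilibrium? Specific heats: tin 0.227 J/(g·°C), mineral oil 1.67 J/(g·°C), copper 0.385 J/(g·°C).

T_f ≈ 50.1 °C

Taking heat into each body as positive, Σ m c ΔT = 0:
384*0.227*(T − 210) + 484*1.67*(T − 34.1) + 166*0.385*(T − 34.1) = 0
959.36 T = 48047
T ≈ 50.08 °C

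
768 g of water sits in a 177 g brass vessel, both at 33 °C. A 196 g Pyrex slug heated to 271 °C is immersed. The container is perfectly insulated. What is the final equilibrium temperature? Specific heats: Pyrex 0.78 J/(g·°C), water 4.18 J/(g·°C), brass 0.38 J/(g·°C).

T_f ≈ 43.6 °C

T_f is the heat-capacity-weighted average of the initial temperatures:
T_f = (152.88*271 + 3210.2*33 + 67.26*33) / (152.88 + 3210.2 + 67.26)
    = 149588 / 3430.4 ≈ 43.61 °C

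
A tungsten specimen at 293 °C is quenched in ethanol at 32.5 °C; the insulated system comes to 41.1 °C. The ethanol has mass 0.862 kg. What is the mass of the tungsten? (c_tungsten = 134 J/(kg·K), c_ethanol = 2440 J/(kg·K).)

Heat gained plus heat lost sum to zero:
m×134×(41.1 − 293) + 0.862×2440×(41.1 − 32.5) = 0
-33755 m = -18088
m = -18088/-33755 ≈ 0.5359 kg

m ≈ 0.536 kg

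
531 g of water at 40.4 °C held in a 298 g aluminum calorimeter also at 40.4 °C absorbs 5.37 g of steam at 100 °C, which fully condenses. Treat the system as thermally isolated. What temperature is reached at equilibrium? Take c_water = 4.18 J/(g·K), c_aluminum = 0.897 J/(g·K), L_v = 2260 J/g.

T_f ≈ 45.8 °C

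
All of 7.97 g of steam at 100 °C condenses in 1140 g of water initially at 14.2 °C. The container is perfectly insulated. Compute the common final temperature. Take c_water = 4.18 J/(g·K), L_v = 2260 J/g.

Energy balance with sensible and latent terms:
latent heat released on condensation: 7.97·2260 = 18012; condensed water 100 °C→T: 33.31(T − 100); original water: 4765.2(T − 14.2)
4798.5 T = 18012 + 3331.5 + 67666 = 89010
T ≈ 18.55 °C, under the boiling point, so the assumption holds.

T_f ≈ 18.5 °C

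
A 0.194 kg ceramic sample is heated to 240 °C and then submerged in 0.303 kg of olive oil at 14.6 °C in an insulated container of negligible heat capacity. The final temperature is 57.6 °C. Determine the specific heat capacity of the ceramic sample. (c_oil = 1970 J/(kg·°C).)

Heat lost by the ceramic sample = heat gained by the oil:
0.194×c×(240 − 57.6) = 0.303×1970×(57.6 − 14.6)
35.39 c = 25667  ⇒  c ≈ 725.4 J/(kg·°C)

c ≈ 725 J/(kg·°C)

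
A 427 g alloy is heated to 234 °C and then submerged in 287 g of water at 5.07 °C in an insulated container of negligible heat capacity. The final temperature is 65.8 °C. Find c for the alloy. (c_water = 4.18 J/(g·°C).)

c ≈ 1.01 J/(g·°C)

Heat lost by the alloy = heat gained by the water:
427·c·(234 − 65.8) = 287·4.18·(65.8 − 5.07)
71821 c = 72855  ⇒  c ≈ 1.014 J/(g·°C)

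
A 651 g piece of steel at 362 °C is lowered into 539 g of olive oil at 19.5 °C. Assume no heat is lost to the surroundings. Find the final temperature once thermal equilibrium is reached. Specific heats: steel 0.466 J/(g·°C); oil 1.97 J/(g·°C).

T_f ≈ 95.6 °C

Energy conservation, ΣQ = 0:
651*0.466*(T − 362) + 539*1.97*(T − 19.5) = 0
303.37(T − 362) + 1061.8(T − 19.5) = 0
1365.2 T = 130524
T = 130524/1365.2 ≈ 95.61 °C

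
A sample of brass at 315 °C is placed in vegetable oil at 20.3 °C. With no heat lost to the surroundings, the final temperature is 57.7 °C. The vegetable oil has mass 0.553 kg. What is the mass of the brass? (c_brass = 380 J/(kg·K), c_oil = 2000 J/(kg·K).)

Heat gained plus heat lost sum to zero:
m·380·(57.7 − 315) + 0.553·2000·(57.7 − 20.3) = 0
-97774 m = -41364
m = -41364/-97774 ≈ 0.4231 kg

m ≈ 0.423 kg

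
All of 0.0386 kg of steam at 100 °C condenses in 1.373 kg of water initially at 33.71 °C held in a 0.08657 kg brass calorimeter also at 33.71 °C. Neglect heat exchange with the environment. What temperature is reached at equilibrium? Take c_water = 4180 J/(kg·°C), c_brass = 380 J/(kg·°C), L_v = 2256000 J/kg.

T_f ≈ 50.2 °C

Taking heat into each body as positive, Σ m c ΔT = 0:
latent heat released on condensation: 0.0386·2256000 = 87082; condensed water 100 °C→T: 161.35(T − 100); original water: 5739.1(T − 33.71); cup: 32.9(T − 33.71)
5933.4 T = 87082 + 16135 + 194575 = 297792
T ≈ 50.19 °C (< 100 °C, so full condensation is consistent).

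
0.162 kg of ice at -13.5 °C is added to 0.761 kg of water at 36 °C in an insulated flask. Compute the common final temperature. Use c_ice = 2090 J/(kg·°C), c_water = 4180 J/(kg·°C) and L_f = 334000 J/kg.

T_f ≈ 14.5 °C

Heat gained plus heat lost sum to zero:
warm ice to 0 °C: 0.162·2090·(0 − (-13.5)) = 4570.8; fusion: m_ice L_f = 0.162·334000 = 54108; warm the meltwater: 677.16 T; water cools: 0.761·4180·(T − 36) = 3181(T − 36)
3858.1 T = 114515 − 58679 = 55836
T ≈ 14.47 °C. Since T > 0 °C, the all-ice-melts assumption holds.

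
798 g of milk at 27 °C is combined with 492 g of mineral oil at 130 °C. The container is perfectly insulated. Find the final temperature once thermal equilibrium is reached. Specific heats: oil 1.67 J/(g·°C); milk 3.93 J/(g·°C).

Heat gained plus heat lost sum to zero:
492*1.67*(T − 130) + 798*3.93*(T − 27) = 0
821.64(T − 130) + 3136.1(T − 27) = 0
3957.8 T = 191489
T ≈ 48.38 °C

T_f ≈ 48.4 °C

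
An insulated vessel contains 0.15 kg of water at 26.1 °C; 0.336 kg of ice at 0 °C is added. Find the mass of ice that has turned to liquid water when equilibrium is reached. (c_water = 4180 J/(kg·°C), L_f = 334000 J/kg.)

m_melted ≈ 0.049 kg

Heat available from the water dropping to 0 °C: 0.15·4180·26.1 = 16365 J.
Melting all 0.336 kg of ice would need 0.336·334000 = 112224 J.
Since 16365 < 112224 J, not all the ice melts; equilibrium is at 0 °C.
m_melted·334000 = 16365  ⇒  m_melted ≈ 0.049 kg.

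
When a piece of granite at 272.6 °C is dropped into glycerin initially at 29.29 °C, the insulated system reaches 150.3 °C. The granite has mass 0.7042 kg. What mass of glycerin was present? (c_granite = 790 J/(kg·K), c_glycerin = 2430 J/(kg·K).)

m ≈ 0.231 kg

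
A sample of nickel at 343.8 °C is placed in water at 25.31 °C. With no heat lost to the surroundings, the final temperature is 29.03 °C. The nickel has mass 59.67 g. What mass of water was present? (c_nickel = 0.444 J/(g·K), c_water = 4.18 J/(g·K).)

m ≈ 536 g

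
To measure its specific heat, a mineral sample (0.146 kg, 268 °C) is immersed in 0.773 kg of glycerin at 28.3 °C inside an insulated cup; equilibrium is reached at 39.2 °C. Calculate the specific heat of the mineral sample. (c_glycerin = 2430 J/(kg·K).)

c ≈ 613 J/(kg·K)

Heat lost by the mineral sample = heat gained by the glycerin:
0.146·c·(268 − 39.2) = 0.773·2430·(39.2 − 28.3)
33.4 c = 20474  ⇒  c ≈ 612.9 J/(kg·K)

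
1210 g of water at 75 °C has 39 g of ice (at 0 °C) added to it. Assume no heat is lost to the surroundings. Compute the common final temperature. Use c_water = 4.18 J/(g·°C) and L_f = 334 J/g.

T_f ≈ 70.2 °C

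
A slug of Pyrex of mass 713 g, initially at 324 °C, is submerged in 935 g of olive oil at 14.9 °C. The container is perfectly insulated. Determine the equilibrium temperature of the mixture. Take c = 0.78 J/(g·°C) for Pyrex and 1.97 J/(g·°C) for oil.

T_f ≈ 86.6 °C

Setting the total heat transfer to zero:
713×0.78×(T − 324) + 935×1.97×(T − 14.9) = 0
556.14(T − 324) + 1842(T − 14.9) = 0
2398.1 T = 207634
T = 207634/2398.1 ≈ 86.58 °C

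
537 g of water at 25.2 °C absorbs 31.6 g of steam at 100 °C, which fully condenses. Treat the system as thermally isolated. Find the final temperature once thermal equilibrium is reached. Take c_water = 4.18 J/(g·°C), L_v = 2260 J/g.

T_f ≈ 59.4 °C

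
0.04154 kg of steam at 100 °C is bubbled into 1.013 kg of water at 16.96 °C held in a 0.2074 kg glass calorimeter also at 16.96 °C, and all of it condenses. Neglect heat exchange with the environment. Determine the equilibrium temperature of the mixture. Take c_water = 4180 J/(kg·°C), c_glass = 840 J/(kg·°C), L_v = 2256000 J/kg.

Energy balance with sensible and latent terms:
steam→water at 100 °C releases m L_v = 0.04154·2256000 = 93714; condensate cools 100→T: 0.04154·4180·(T − 100) = 173.64(T − 100); water warms: 1.013·4180·(T − 16.96) = 4234.3(T − 16.96); cup: 174.22(T − 16.96)
4582.2 T = 93714 + 17364 + 74769 = 185847
T ≈ 40.56 °C (< 100 °C, so full condensation is consistent).

T_f ≈ 40.6 °C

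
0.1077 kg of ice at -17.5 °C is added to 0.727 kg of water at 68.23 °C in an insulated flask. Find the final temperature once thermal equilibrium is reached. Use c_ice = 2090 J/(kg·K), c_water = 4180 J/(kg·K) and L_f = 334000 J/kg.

Energy balance with sensible and latent terms:
warm ice to 0 °C: 0.1077×2090×(0 − (-17.5)) = 3939.1; latent heat to melt: 0.1077×334000 = 35972; meltwater 0→T: 0.1077×4180×T = 450.19 T; water: 3038.9(T − 68.23)
3489 T = 207341 − 39911 = 167430
T ≈ 47.99 °C. Since T > 0 °C, the all-ice-melts assumption holds.

T_f ≈ 48.0 °C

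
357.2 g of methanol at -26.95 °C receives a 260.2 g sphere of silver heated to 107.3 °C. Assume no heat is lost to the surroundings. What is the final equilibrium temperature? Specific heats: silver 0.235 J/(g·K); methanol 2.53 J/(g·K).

T_f ≈ -18.4 °C

Setting the total heat transfer to zero:
260.2×0.235×(T − 107.3) + 357.2×2.53×(T − (-26.95)) = 0
(61.15 + 903.72) T = 61.15×107.3 + 903.72×(-26.95)
T = -17794/964.86 ≈ -18.44 °C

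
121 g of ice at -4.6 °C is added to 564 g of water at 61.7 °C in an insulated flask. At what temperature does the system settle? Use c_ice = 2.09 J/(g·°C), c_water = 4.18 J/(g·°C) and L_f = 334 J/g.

T_f ≈ 36.3 °C

Sum of m c ΔT and latent-heat terms is zero:
ice -4.6→0 °C: 121·2.09·4.6 = 1163.3
  fusion: m_ice L_f = 121·334 = 40414
  meltwater 0→T: 121·4.18·T = 505.78 T
  water cools: 564·4.18·(T − 61.7) = 2357.5(T − 61.7)
2863.3 T = 145459 − 41577 = 103882
T ≈ 36.28 °C (positive, so assuming full melt was valid).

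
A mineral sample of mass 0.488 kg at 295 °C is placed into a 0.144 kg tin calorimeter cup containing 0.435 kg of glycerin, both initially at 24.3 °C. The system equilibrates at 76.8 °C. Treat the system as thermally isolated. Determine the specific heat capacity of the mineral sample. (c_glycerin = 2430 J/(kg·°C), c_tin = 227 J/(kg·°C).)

c ≈ 537 J/(kg·°C)

Conservation of energy gives ΣQ = 0:
0.488×c×(76.8 − 295) + 0.435×2430×(76.8 − 24.3) + 0.144×227×(76.8 − 24.3) = 0
-106.48 c = -57211
c = -57211/-106.48 ≈ 537.3 J/(kg·°C)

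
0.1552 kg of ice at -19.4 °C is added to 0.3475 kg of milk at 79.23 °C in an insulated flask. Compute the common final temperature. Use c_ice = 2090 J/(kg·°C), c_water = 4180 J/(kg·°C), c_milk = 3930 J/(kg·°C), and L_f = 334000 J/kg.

Sum of m c ΔT and latent-heat terms is zero:
warm ice to 0 °C: 0.1552·2090·(0 − (-19.4)) = 6292.7
  melt ice: 0.1552·334000 = 51837
  meltwater 0→T: 0.1552·4180·T = 648.74 T
  milk cools: 0.3475·3930·(T − 79.23) = 1365.7(T − 79.23)
2014.4 T = 108202 − 58130 = 50073
T ≈ 24.86 °C — above 0 °C, consistent with complete melting.

T_f ≈ 24.9 °C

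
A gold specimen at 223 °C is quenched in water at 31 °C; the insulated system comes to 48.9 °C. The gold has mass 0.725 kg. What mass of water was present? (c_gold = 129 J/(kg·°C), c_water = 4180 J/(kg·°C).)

m ≈ 0.218 kg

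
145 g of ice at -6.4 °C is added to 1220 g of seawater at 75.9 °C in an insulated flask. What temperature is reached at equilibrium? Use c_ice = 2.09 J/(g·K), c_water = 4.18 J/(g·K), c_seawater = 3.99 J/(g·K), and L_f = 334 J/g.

T_f ≈ 58.3 °C

Energy conservation, ΣQ = 0:
warm ice to 0 °C: 145·2.09·(0 − (-6.4)) = 1939.5
  melt ice: 145·334 = 48430
  warm the meltwater: 606.1 T
  seawater: 4867.8(T − 75.9)
5473.9 T = 369466 − 50370 = 319096
T ≈ 58.29 °C (positive, so assuming full melt was valid).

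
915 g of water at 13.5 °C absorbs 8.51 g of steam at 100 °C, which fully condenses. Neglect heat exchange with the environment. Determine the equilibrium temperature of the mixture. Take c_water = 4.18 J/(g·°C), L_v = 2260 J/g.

T_f ≈ 19.3 °C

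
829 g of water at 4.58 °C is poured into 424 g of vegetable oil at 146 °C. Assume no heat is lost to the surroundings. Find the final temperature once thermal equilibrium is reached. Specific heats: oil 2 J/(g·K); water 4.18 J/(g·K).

T_f ≈ 32.4 °C

|Q_oil| = |Q_water|:
424·2·(146 − T) = 829·4.18·(T − 4.58)
848(146 − T) = 3465.2(T − 4.58)
4313.2 T = 139679  ⇒  T ≈ 32.38 °C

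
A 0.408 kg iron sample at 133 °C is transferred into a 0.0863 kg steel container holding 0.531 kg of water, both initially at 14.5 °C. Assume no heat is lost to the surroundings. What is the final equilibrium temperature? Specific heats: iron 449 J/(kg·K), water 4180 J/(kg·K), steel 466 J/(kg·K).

T_f ≈ 23.4 °C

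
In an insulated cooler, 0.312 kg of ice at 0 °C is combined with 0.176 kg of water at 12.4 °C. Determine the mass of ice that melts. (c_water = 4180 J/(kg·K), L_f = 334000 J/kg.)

Cooling the water to 0 °C releases 0.176·4180·12.4 = 9122.4 J.
To melt every bit of ice: 0.312·334000 = 104208 J.
9122.4 J < 104208 J, so only part of the ice melts and the system sits at 0 °C.
m_melt = 9122.4 / L_f = 0.02731 kg.

m_melted ≈ 0.0273 kg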